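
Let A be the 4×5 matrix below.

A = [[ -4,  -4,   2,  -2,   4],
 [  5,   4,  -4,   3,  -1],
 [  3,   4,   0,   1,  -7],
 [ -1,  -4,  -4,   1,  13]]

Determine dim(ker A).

3

Row reduce to echelon form.
R2 ← R2 + (5/4)·R1: [0, -1, -3/2, 1/2, 4]
R3 ← R3 + (3/4)·R1: [0, 1, 3/2, -1/2, -4]
R4 ← R4 − (1/4)·R1: [0, -3, -9/2, 3/2, 12]
R3 ← R3 + R2: [0, 0, 0, 0, 0]
R4 ← R4 − (3)·R2: [0, 0, 0, 0, 0]
2 nonzero rows, so rank(A) = 2.
A has 5 columns; by rank–nullity, nullity = 5 − 2 = 3.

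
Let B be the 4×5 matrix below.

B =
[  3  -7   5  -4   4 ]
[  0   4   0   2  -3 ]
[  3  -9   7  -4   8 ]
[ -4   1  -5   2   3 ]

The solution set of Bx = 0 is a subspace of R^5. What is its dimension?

2

Row reduce to echelon form.
R3 ← R3 − R1: [0, -2, 2, 0, 4]
R4 ← R4 + (4/3)·R1: [0, -25/3, 5/3, -10/3, 25/3]
R3 ← R3 + (1/2)·R2: [0, 0, 2, 1, 5/2]
R4 ← R4 + (25/12)·R2: [0, 0, 5/3, 5/6, 25/12]
R4 ← R4 − (5/6)·R3: [0, 0, 0, 0, 0]
3 nonzero rows, so rank(B) = 3.
B has 5 columns; by rank–nullity, nullity = 5 − 3 = 2.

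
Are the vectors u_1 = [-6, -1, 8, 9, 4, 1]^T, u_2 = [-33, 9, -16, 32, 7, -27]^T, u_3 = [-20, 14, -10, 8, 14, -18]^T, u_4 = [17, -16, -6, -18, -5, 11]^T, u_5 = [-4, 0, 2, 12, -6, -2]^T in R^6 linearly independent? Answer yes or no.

no

Form the matrix with these vectors as rows and row reduce.
R2 ← R2 − (11/2)·R1: [0, 29/2, -60, -35/2, -15, -65/2]
R3 ← R3 − (10/3)·R1: [0, 52/3, -110/3, -22, 2/3, -64/3]
R4 ← R4 + (17/6)·R1: [0, -113/6, 50/3, 15/2, 19/3, 83/6]
R5 ← R5 − (2/3)·R1: [0, 2/3, -10/3, 6, -26/3, -8/3]
R3 ← R3 − (104/87)·R2: [0, 0, 3050/87, -94/87, 1618/87, 508/29]
R4 ← R4 + (113/87)·R2: [0, 0, -5330/87, -1325/87, -1144/87, -823/29]
R5 ← R5 − (4/87)·R2: [0, 0, -50/87, 592/87, -694/87, -34/29]
R4 ← R4 + (533/305)·R3: [0, 0, 0, -5221/305, 5902/305, 681/305]
R5 ← R5 + (1/61)·R3: [0, 0, 0, 414/61, -468/61, -54/61]
R5 ← R5 + (90/227)·R4: [0, 0, 0, 0, 0, 0]
4 nonzero rows, so the 5 vectors span a space of dimension 4.
Since 4 < 5, the vectors are linearly dependent.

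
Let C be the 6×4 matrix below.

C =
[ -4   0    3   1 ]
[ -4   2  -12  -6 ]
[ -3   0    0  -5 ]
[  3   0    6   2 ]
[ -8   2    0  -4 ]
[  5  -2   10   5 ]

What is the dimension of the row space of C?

Row reduce to echelon form.
R2 ← R2 − R1: [0, 2, -15, -7]
R3 ← R3 − (3/4)·R1: [0, 0, -9/4, -23/4]
R4 ← R4 + (3/4)·R1: [0, 0, 33/4, 11/4]
R5 ← R5 − (2)·R1: [0, 2, -6, -6]
R6 ← R6 + (5/4)·R1: [0, -2, 55/4, 25/4]
R5 ← R5 − R2: [0, 0, 9, 1]
R6 ← R6 + R2: [0, 0, -5/4, -3/4]
R4 ← R4 + (11/3)·R3: [0, 0, 0, -55/3]
R5 ← R5 + (4)·R3: [0, 0, 0, -22]
R6 ← R6 − (5/9)·R3: [0, 0, 0, 22/9]
R5 ← R5 − (6/5)·R4: [0, 0, 0, 0]
R6 ← R6 + (2/15)·R4: [0, 0, 0, 0]
Echelon form has 4 nonzero rows, so rank(C) = 4.
The row space has dimension equal to the rank: 4.

4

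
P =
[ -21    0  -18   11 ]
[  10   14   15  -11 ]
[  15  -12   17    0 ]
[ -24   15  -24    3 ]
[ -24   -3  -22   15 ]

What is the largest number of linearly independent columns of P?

4

Row reduce to echelon form.
R2 ← R2 + (10/21)·R1: [0, 14, 45/7, -121/21]
R3 ← R3 + (5/7)·R1: [0, -12, 29/7, 55/7]
R4 ← R4 − (8/7)·R1: [0, 15, -24/7, -67/7]
R5 ← R5 − (8/7)·R1: [0, -3, -10/7, 17/7]
R3 ← R3 + (6/7)·R2: [0, 0, 473/49, 143/49]
R4 ← R4 − (15/14)·R2: [0, 0, -1011/98, -333/98]
R5 ← R5 + (3/14)·R2: [0, 0, -5/98, 117/98]
R4 ← R4 + (1011/946)·R3: [0, 0, 0, -12/43]
R5 ← R5 + (5/946)·R3: [0, 0, 0, 52/43]
R5 ← R5 + (13/3)·R4: [0, 0, 0, 0]
Echelon form has 4 nonzero rows, so rank(P) = 4.
The rank gives the maximum number of linearly independent columns: 4.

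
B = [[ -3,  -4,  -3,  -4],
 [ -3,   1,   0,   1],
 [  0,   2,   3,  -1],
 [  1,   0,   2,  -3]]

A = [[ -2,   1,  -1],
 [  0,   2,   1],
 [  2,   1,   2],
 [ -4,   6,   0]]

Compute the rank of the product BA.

First compute BA:
[[ 16, -38,  -7],
 [  2,   5,   4],
 [ 10,   1,   8],
 [ 14, -15,   3]]
Now row reduce the product.
R2 ← R2 − (1/8)·R1: [0, 39/4, 39/8]
R3 ← R3 − (5/8)·R1: [0, 99/4, 99/8]
R4 ← R4 − (7/8)·R1: [0, 73/4, 73/8]
R3 ← R3 − (33/13)·R2: [0, 0, 0]
R4 ← R4 − (73/39)·R2: [0, 0, 0]
2 nonzero rows, so rank(BA) = 2.

2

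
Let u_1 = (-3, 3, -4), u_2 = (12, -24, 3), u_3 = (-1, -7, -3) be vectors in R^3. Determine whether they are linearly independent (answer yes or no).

Form the matrix with these vectors as rows and row reduce.
R2 ← R2 + (4)·R1: [0, -12, -13]
R3 ← R3 − (1/3)·R1: [0, -8, -5/3]
R3 ← R3 − (2/3)·R2: [0, 0, 7]
3 nonzero rows, so the 3 vectors span a space of dimension 3.
Since 3 = 3, the vectors are linearly independent.

yes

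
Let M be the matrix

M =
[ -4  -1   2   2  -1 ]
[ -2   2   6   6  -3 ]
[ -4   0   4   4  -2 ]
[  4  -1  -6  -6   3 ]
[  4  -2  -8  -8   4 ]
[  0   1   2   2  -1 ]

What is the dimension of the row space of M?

Row reduce to echelon form.
R2 ← R2 − (1/2)·R1: [0, 5/2, 5, 5, -5/2]
R3 ← R3 − R1: [0, 1, 2, 2, -1]
R4 ← R4 + R1: [0, -2, -4, -4, 2]
R5 ← R5 + R1: [0, -3, -6, -6, 3]
R3 ← R3 − (2/5)·R2: [0, 0, 0, 0, 0]
R4 ← R4 + (4/5)·R2: [0, 0, 0, 0, 0]
R5 ← R5 + (6/5)·R2: [0, 0, 0, 0, 0]
R6 ← R6 − (2/5)·R2: [0, 0, 0, 0, 0]
Echelon form has 2 nonzero rows, so rank(M) = 2.
The row space has dimension equal to the rank: 2.

2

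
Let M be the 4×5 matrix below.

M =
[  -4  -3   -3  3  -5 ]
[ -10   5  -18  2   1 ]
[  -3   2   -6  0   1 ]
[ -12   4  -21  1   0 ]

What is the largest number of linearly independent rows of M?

3

Row reduce to echelon form.
R2 ← R2 − (5/2)·R1: [0, 25/2, -21/2, -11/2, 27/2]
R3 ← R3 − (3/4)·R1: [0, 17/4, -15/4, -9/4, 19/4]
R4 ← R4 − (3)·R1: [0, 13, -12, -8, 15]
R3 ← R3 − (17/50)·R2: [0, 0, -9/50, -19/50, 4/25]
R4 ← R4 − (26/25)·R2: [0, 0, -27/25, -57/25, 24/25]
R4 ← R4 − (6)·R3: [0, 0, 0, 0, 0]
Echelon form has 3 nonzero rows, so rank(M) = 3.
The rank gives the maximum number of linearly independent rows: 3.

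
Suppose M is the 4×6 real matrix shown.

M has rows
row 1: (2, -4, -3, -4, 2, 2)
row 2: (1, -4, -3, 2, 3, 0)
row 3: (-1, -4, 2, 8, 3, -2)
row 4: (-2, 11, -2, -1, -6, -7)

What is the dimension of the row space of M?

Row reduce to echelon form.
R2 ← R2 − (1/2)·R1: [0, -2, -3/2, 4, 2, -1]
R3 ← R3 + (1/2)·R1: [0, -6, 1/2, 6, 4, -1]
R4 ← R4 + R1: [0, 7, -5, -5, -4, -5]
R3 ← R3 − (3)·R2: [0, 0, 5, -6, -2, 2]
R4 ← R4 + (7/2)·R2: [0, 0, -41/4, 9, 3, -17/2]
R4 ← R4 + (41/20)·R3: [0, 0, 0, -33/10, -11/10, -22/5]
Echelon form has 4 nonzero rows, so rank(M) = 4.
The row space has dimension equal to the rank: 4.

4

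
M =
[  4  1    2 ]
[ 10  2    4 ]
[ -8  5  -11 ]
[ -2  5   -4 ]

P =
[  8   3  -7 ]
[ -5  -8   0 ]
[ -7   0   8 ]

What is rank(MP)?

First compute MP:
[[ 13,   4, -12],
 [ 42,  14, -38],
 [-12, -64, -32],
 [-13, -46, -18]]
Now row reduce the product.
R2 ← R2 − (42/13)·R1: [0, 14/13, 10/13]
R3 ← R3 + (12/13)·R1: [0, -784/13, -560/13]
R4 ← R4 + R1: [0, -42, -30]
R3 ← R3 + (56)·R2: [0, 0, 0]
R4 ← R4 + (39)·R2: [0, 0, 0]
2 nonzero rows, so rank(MP) = 2.

2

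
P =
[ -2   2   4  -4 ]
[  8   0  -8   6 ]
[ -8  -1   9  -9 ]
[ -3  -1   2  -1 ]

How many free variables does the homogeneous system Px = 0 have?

1

Row reduce to echelon form.
R2 ← R2 + (4)·R1: [0, 8, 8, -10]
R3 ← R3 − (4)·R1: [0, -9, -7, 7]
R4 ← R4 − (3/2)·R1: [0, -4, -4, 5]
R3 ← R3 + (9/8)·R2: [0, 0, 2, -17/4]
R4 ← R4 + (1/2)·R2: [0, 0, 0, 0]
3 nonzero rows, so rank(P) = 3.
P has 4 columns; by rank–nullity, nullity = 4 − 3 = 1.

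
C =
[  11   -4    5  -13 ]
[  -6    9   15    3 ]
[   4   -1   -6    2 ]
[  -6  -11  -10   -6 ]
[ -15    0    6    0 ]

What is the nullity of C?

Row reduce to echelon form.
R2 ← R2 + (6/11)·R1: [0, 75/11, 195/11, -45/11]
R3 ← R3 − (4/11)·R1: [0, 5/11, -86/11, 74/11]
R4 ← R4 + (6/11)·R1: [0, -145/11, -80/11, -144/11]
R5 ← R5 + (15/11)·R1: [0, -60/11, 141/11, -195/11]
R3 ← R3 − (1/15)·R2: [0, 0, -9, 7]
R4 ← R4 + (29/15)·R2: [0, 0, 27, -21]
R5 ← R5 + (4/5)·R2: [0, 0, 27, -21]
R4 ← R4 + (3)·R3: [0, 0, 0, 0]
R5 ← R5 + (3)·R3: [0, 0, 0, 0]
3 nonzero rows, so rank(C) = 3.
C has 4 columns; by rank–nullity, nullity = 4 − 3 = 1.

1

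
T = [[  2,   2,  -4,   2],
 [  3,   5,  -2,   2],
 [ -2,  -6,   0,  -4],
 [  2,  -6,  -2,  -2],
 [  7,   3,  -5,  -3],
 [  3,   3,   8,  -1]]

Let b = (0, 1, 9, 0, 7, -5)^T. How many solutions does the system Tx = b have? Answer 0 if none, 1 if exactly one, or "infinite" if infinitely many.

0

Row reduce the augmented matrix [T | b].
R2 ← R2 − (3/2)·R1: [0, 2, 4, -1, 1]
R3 ← R3 + R1: [0, -4, -4, -2, 9]
R4 ← R4 − R1: [0, -8, 2, -4, 0]
R5 ← R5 − (7/2)·R1: [0, -4, 9, -10, 7]
R6 ← R6 − (3/2)·R1: [0, 0, 14, -4, -5]
R3 ← R3 + (2)·R2: [0, 0, 4, -4, 11]
R4 ← R4 + (4)·R2: [0, 0, 18, -8, 4]
R5 ← R5 + (2)·R2: [0, 0, 17, -12, 9]
R4 ← R4 − (9/2)·R3: [0, 0, 0, 10, -91/2]
R5 ← R5 − (17/4)·R3: [0, 0, 0, 5, -151/4]
R6 ← R6 − (7/2)·R3: [0, 0, 0, 10, -87/2]
R5 ← R5 − (1/2)·R4: [0, 0, 0, 0, -15]
R6 ← R6 − R4: [0, 0, 0, 0, 2]
R6 ← R6 + (2/15)·R5: [0, 0, 0, 0, 0]
The echelon form has 5 nonzero rows; the last pivot sits in the augmented column, so rank(T) = 4 but rank([T|b]) = 5.
Since the ranks differ, the system is inconsistent.
It has no solutions.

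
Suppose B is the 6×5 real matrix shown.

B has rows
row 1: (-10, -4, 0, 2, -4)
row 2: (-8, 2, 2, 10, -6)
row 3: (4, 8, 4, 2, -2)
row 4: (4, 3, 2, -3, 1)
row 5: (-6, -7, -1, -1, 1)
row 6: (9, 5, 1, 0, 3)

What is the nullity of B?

1

Row reduce to echelon form.
R2 ← R2 − (4/5)·R1: [0, 26/5, 2, 42/5, -14/5]
R3 ← R3 + (2/5)·R1: [0, 32/5, 4, 14/5, -18/5]
R4 ← R4 + (2/5)·R1: [0, 7/5, 2, -11/5, -3/5]
R5 ← R5 − (3/5)·R1: [0, -23/5, -1, -11/5, 17/5]
R6 ← R6 + (9/10)·R1: [0, 7/5, 1, 9/5, -3/5]
R3 ← R3 − (16/13)·R2: [0, 0, 20/13, -98/13, -2/13]
R4 ← R4 − (7/26)·R2: [0, 0, 19/13, -58/13, 2/13]
R5 ← R5 + (23/26)·R2: [0, 0, 10/13, 68/13, 12/13]
R6 ← R6 − (7/26)·R2: [0, 0, 6/13, -6/13, 2/13]
R4 ← R4 − (19/20)·R3: [0, 0, 0, 27/10, 3/10]
R5 ← R5 − (1/2)·R3: [0, 0, 0, 9, 1]
R6 ← R6 − (3/10)·R3: [0, 0, 0, 9/5, 1/5]
R5 ← R5 − (10/3)·R4: [0, 0, 0, 0, 0]
R6 ← R6 − (2/3)·R4: [0, 0, 0, 0, 0]
4 nonzero rows, so rank(B) = 4.
B has 5 columns; by rank–nullity, nullity = 5 − 4 = 1.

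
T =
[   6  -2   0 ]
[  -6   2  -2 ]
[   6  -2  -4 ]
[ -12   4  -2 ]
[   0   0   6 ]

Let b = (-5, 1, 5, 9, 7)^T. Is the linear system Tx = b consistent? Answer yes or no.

Row reduce the augmented matrix [T | b].
R2 ← R2 + R1: [0, 0, -2, -4]
R3 ← R3 − R1: [0, 0, -4, 10]
R4 ← R4 + (2)·R1: [0, 0, -2, -1]
R3 ← R3 − (2)·R2: [0, 0, 0, 18]
R4 ← R4 − R2: [0, 0, 0, 3]
R5 ← R5 + (3)·R2: [0, 0, 0, -5]
R4 ← R4 − (1/6)·R3: [0, 0, 0, 0]
R5 ← R5 + (5/18)·R3: [0, 0, 0, 0]
The echelon form has 3 nonzero rows; the last pivot sits in the augmented column, so rank(T) = 2 but rank([T|b]) = 3.
Since the ranks differ, the system is inconsistent.

no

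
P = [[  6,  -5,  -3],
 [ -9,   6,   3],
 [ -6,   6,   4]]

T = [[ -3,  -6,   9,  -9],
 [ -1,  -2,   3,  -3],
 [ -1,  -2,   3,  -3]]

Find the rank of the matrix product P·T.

First compute PT:
[[-10, -20,  30, -30],
 [ 18,  36, -54,  54],
 [  8,  16, -24,  24]]
Now row reduce the product.
R2 ← R2 + (9/5)·R1: [0, 0, 0, 0]
R3 ← R3 + (4/5)·R1: [0, 0, 0, 0]
1 nonzero row, so rank(PT) = 1.

1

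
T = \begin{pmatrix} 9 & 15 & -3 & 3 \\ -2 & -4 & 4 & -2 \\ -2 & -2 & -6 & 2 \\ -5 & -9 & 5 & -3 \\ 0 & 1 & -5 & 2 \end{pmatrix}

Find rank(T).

Row reduce to echelon form.
R2 ← R2 + (2/9)·R1: [0, -2/3, 10/3, -4/3]
R3 ← R3 + (2/9)·R1: [0, 4/3, -20/3, 8/3]
R4 ← R4 + (5/9)·R1: [0, -2/3, 10/3, -4/3]
R3 ← R3 + (2)·R2: [0, 0, 0, 0]
R4 ← R4 − R2: [0, 0, 0, 0]
R5 ← R5 + (3/2)·R2: [0, 0, 0, 0]
Echelon form has 2 nonzero rows, so rank(T) = 2.

2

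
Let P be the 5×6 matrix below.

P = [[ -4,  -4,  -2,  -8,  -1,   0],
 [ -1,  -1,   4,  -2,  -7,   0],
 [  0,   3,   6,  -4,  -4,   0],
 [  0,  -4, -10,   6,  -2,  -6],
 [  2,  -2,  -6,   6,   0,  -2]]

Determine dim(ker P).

1

Row reduce to echelon form.
R2 ← R2 − (1/4)·R1: [0, 0, 9/2, 0, -27/4, 0]
R5 ← R5 + (1/2)·R1: [0, -4, -7, 2, -1/2, -2]
Swap R2 ↔ R3
R4 ← R4 + (4/3)·R2: [0, 0, -2, 2/3, -22/3, -6]
R5 ← R5 + (4/3)·R2: [0, 0, 1, -10/3, -35/6, -2]
R4 ← R4 + (4/9)·R3: [0, 0, 0, 2/3, -31/3, -6]
R5 ← R5 − (2/9)·R3: [0, 0, 0, -10/3, -13/3, -2]
R5 ← R5 + (5)·R4: [0, 0, 0, 0, -56, -32]
5 nonzero rows, so rank(P) = 5.
P has 6 columns; by rank–nullity, nullity = 6 − 5 = 1.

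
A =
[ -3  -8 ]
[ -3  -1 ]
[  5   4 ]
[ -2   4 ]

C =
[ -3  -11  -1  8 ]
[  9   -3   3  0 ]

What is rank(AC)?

2

First compute AC:
[[-63,  57, -21, -24],
 [  0,  36,   0, -24],
 [ 21, -67,   7,  40],
 [ 42,  10,  14, -16]]
Now row reduce the product.
R3 ← R3 + (1/3)·R1: [0, -48, 0, 32]
R4 ← R4 + (2/3)·R1: [0, 48, 0, -32]
R3 ← R3 + (4/3)·R2: [0, 0, 0, 0]
R4 ← R4 − (4/3)·R2: [0, 0, 0, 0]
2 nonzero rows, so rank(AC) = 2.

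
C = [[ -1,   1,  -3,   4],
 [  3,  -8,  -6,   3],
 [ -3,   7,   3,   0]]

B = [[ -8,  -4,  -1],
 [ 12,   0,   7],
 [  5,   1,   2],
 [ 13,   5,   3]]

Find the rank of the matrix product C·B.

2

First compute CB:
[[ 57,  21,  14],
 [-111,  -3, -62],
 [123,  15,  58]]
Now row reduce the product.
R2 ← R2 + (37/19)·R1: [0, 720/19, -660/19]
R3 ← R3 − (41/19)·R1: [0, -576/19, 528/19]
R3 ← R3 + (4/5)·R2: [0, 0, 0]
2 nonzero rows, so rank(CB) = 2.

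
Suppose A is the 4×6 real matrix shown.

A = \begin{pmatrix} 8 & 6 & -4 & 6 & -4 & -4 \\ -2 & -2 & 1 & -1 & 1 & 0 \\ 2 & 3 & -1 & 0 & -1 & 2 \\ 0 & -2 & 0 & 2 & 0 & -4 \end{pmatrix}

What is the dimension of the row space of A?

2

Row reduce to echelon form.
R2 ← R2 + (1/4)·R1: [0, -1/2, 0, 1/2, 0, -1]
R3 ← R3 − (1/4)·R1: [0, 3/2, 0, -3/2, 0, 3]
R3 ← R3 + (3)·R2: [0, 0, 0, 0, 0, 0]
R4 ← R4 − (4)·R2: [0, 0, 0, 0, 0, 0]
Echelon form has 2 nonzero rows, so rank(A) = 2.
The row space has dimension equal to the rank: 2.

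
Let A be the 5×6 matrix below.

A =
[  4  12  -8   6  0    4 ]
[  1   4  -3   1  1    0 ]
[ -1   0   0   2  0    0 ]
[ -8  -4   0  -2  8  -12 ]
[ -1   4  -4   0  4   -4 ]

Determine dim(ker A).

Row reduce to echelon form.
R2 ← R2 − (1/4)·R1: [0, 1, -1, -1/2, 1, -1]
R3 ← R3 + (1/4)·R1: [0, 3, -2, 7/2, 0, 1]
R4 ← R4 + (2)·R1: [0, 20, -16, 10, 8, -4]
R5 ← R5 + (1/4)·R1: [0, 7, -6, 3/2, 4, -3]
R3 ← R3 − (3)·R2: [0, 0, 1, 5, -3, 4]
R4 ← R4 − (20)·R2: [0, 0, 4, 20, -12, 16]
R5 ← R5 − (7)·R2: [0, 0, 1, 5, -3, 4]
R4 ← R4 − (4)·R3: [0, 0, 0, 0, 0, 0]
R5 ← R5 − R3: [0, 0, 0, 0, 0, 0]
3 nonzero rows, so rank(A) = 3.
A has 6 columns; by rank–nullity, nullity = 6 − 3 = 3.

3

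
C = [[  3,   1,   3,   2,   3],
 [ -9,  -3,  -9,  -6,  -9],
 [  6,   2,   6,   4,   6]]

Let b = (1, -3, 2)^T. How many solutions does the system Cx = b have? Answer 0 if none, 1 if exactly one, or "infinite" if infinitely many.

Row reduce the augmented matrix [C | b].
R2 ← R2 + (3)·R1: [0, 0, 0, 0, 0, 0]
R3 ← R3 − (2)·R1: [0, 0, 0, 0, 0, 0]
The echelon form has 1 nonzero rows, and every pivot lies in the first 5 columns, so rank(C) = rank([C|b]) = 1.
The system is consistent.
rank = 1 < 5 unknowns, so there are infinitely many solutions.

infinite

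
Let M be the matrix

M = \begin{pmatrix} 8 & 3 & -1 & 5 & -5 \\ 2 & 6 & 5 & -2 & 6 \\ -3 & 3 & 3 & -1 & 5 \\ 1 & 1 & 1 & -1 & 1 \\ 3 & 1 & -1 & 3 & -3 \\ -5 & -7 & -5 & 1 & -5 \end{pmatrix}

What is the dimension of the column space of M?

4

Row reduce to echelon form.
R2 ← R2 − (1/4)·R1: [0, 21/4, 21/4, -13/4, 29/4]
R3 ← R3 + (3/8)·R1: [0, 33/8, 21/8, 7/8, 25/8]
R4 ← R4 − (1/8)·R1: [0, 5/8, 9/8, -13/8, 13/8]
R5 ← R5 − (3/8)·R1: [0, -1/8, -5/8, 9/8, -9/8]
R6 ← R6 + (5/8)·R1: [0, -41/8, -45/8, 33/8, -65/8]
R3 ← R3 − (11/14)·R2: [0, 0, -3/2, 24/7, -18/7]
R4 ← R4 − (5/42)·R2: [0, 0, 1/2, -26/21, 16/21]
R5 ← R5 + (1/42)·R2: [0, 0, -1/2, 22/21, -20/21]
R6 ← R6 + (41/42)·R2: [0, 0, -1/2, 20/21, -22/21]
R4 ← R4 + (1/3)·R3: [0, 0, 0, -2/21, -2/21]
R5 ← R5 − (1/3)·R3: [0, 0, 0, -2/21, -2/21]
R6 ← R6 − (1/3)·R3: [0, 0, 0, -4/21, -4/21]
R5 ← R5 − R4: [0, 0, 0, 0, 0]
R6 ← R6 − (2)·R4: [0, 0, 0, 0, 0]
Echelon form has 4 nonzero rows, so rank(M) = 4.
The column space has dimension equal to the rank: 4.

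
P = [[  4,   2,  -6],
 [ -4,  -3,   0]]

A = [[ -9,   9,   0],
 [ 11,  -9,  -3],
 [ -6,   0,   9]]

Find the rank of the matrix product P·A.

First compute PA:
[[ 22,  18, -60],
 [  3,  -9,   9]]
Now row reduce the product.
R2 ← R2 − (3/22)·R1: [0, -126/11, 189/11]
2 nonzero rows, so rank(PA) = 2.

2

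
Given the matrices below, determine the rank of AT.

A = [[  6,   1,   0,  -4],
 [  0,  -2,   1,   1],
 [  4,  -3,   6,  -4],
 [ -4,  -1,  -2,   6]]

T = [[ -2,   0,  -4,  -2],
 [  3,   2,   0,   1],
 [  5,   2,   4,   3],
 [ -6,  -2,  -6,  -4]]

First compute AT:
[[ 15,  10,   0,   5],
 [ -7,  -4,  -2,  -3],
 [ 37,  14,  32,  23],
 [-41, -18, -28, -23]]
Now row reduce the product.
R2 ← R2 + (7/15)·R1: [0, 2/3, -2, -2/3]
R3 ← R3 − (37/15)·R1: [0, -32/3, 32, 32/3]
R4 ← R4 + (41/15)·R1: [0, 28/3, -28, -28/3]
R3 ← R3 + (16)·R2: [0, 0, 0, 0]
R4 ← R4 − (14)·R2: [0, 0, 0, 0]
2 nonzero rows, so rank(AT) = 2.

2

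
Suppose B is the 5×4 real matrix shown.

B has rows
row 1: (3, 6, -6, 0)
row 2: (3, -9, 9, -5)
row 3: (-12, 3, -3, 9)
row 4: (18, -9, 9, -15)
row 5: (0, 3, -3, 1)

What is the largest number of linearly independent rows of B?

2

Row reduce to echelon form.
R2 ← R2 − R1: [0, -15, 15, -5]
R3 ← R3 + (4)·R1: [0, 27, -27, 9]
R4 ← R4 − (6)·R1: [0, -45, 45, -15]
R3 ← R3 + (9/5)·R2: [0, 0, 0, 0]
R4 ← R4 − (3)·R2: [0, 0, 0, 0]
R5 ← R5 + (1/5)·R2: [0, 0, 0, 0]
Echelon form has 2 nonzero rows, so rank(B) = 2.
The rank gives the maximum number of linearly independent rows: 2.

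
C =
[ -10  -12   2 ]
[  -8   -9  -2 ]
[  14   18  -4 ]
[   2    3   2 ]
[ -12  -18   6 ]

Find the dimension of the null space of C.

0

Row reduce to echelon form.
R2 ← R2 − (4/5)·R1: [0, 3/5, -18/5]
R3 ← R3 + (7/5)·R1: [0, 6/5, -6/5]
R4 ← R4 + (1/5)·R1: [0, 3/5, 12/5]
R5 ← R5 − (6/5)·R1: [0, -18/5, 18/5]
R3 ← R3 − (2)·R2: [0, 0, 6]
R4 ← R4 − R2: [0, 0, 6]
R5 ← R5 + (6)·R2: [0, 0, -18]
R4 ← R4 − R3: [0, 0, 0]
R5 ← R5 + (3)·R3: [0, 0, 0]
3 nonzero rows, so rank(C) = 3.
C has 3 columns; by rank–nullity, nullity = 3 − 3 = 0.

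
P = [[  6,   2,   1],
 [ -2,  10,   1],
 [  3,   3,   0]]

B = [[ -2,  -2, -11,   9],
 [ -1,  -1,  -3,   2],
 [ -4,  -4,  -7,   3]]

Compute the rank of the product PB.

2

First compute PB:
[[-18, -18, -79,  61],
 [-10, -10, -15,   5],
 [ -9,  -9, -42,  33]]
Now row reduce the product.
R2 ← R2 − (5/9)·R1: [0, 0, 260/9, -260/9]
R3 ← R3 − (1/2)·R1: [0, 0, -5/2, 5/2]
R3 ← R3 + (9/104)·R2: [0, 0, 0, 0]
2 nonzero rows, so rank(PB) = 2.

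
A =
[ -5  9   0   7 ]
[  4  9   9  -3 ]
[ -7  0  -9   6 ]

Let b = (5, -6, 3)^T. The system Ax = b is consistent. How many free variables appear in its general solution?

1

Row reduce the augmented matrix [A | b].
R2 ← R2 + (4/5)·R1: [0, 81/5, 9, 13/5, -2]
R3 ← R3 − (7/5)·R1: [0, -63/5, -9, -19/5, -4]
R3 ← R3 + (7/9)·R2: [0, 0, -2, -16/9, -50/9]
The echelon form has 3 nonzero rows, and every pivot lies in the first 4 columns, so rank(A) = rank([A|b]) = 3.
The system is consistent.
Free variables = (unknowns) − (rank) = 4 − 3 = 1.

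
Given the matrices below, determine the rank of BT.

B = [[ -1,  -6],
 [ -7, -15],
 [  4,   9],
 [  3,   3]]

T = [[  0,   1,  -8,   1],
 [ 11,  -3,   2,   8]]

2

First compute BT:
[[-66,  17,  -4, -49],
 [-165,  38,  26, -127],
 [ 99, -23, -14,  76],
 [ 33,  -6, -18,  27]]
Now row reduce the product.
R2 ← R2 − (5/2)·R1: [0, -9/2, 36, -9/2]
R3 ← R3 + (3/2)·R1: [0, 5/2, -20, 5/2]
R4 ← R4 + (1/2)·R1: [0, 5/2, -20, 5/2]
R3 ← R3 + (5/9)·R2: [0, 0, 0, 0]
R4 ← R4 + (5/9)·R2: [0, 0, 0, 0]
2 nonzero rows, so rank(BT) = 2.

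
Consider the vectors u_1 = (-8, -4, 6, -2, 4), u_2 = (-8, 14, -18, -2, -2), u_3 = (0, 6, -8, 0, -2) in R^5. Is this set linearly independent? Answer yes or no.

Form the matrix with these vectors as rows and row reduce.
R2 ← R2 − R1: [0, 18, -24, 0, -6]
R3 ← R3 − (1/3)·R2: [0, 0, 0, 0, 0]
2 nonzero rows, so the 3 vectors span a space of dimension 2.
Since 2 < 3, the vectors are linearly dependent.

no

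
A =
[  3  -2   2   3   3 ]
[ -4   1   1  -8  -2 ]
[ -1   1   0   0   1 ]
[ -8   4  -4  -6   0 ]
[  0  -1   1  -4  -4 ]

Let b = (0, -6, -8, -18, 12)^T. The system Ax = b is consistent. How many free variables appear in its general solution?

0

Row reduce the augmented matrix [A | b].
R2 ← R2 + (4/3)·R1: [0, -5/3, 11/3, -4, 2, -6]
R3 ← R3 + (1/3)·R1: [0, 1/3, 2/3, 1, 2, -8]
R4 ← R4 + (8/3)·R1: [0, -4/3, 4/3, 2, 8, -18]
R3 ← R3 + (1/5)·R2: [0, 0, 7/5, 1/5, 12/5, -46/5]
R4 ← R4 − (4/5)·R2: [0, 0, -8/5, 26/5, 32/5, -66/5]
R5 ← R5 − (3/5)·R2: [0, 0, -6/5, -8/5, -26/5, 78/5]
R4 ← R4 + (8/7)·R3: [0, 0, 0, 38/7, 64/7, -166/7]
R5 ← R5 + (6/7)·R3: [0, 0, 0, -10/7, -22/7, 54/7]
R5 ← R5 + (5/19)·R4: [0, 0, 0, 0, -14/19, 28/19]
The echelon form has 5 nonzero rows, and every pivot lies in the first 5 columns, so rank(A) = rank([A|b]) = 5.
The system is consistent.
Free variables = (unknowns) − (rank) = 5 − 5 = 0.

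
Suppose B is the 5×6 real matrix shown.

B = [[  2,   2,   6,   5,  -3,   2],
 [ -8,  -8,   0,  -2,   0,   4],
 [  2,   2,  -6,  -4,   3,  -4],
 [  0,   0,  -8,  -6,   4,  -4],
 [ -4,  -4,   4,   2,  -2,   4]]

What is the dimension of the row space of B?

2

Row reduce to echelon form.
R2 ← R2 + (4)·R1: [0, 0, 24, 18, -12, 12]
R3 ← R3 − R1: [0, 0, -12, -9, 6, -6]
R5 ← R5 + (2)·R1: [0, 0, 16, 12, -8, 8]
R3 ← R3 + (1/2)·R2: [0, 0, 0, 0, 0, 0]
R4 ← R4 + (1/3)·R2: [0, 0, 0, 0, 0, 0]
R5 ← R5 − (2/3)·R2: [0, 0, 0, 0, 0, 0]
Echelon form has 2 nonzero rows, so rank(B) = 2.
The row space has dimension equal to the rank: 2.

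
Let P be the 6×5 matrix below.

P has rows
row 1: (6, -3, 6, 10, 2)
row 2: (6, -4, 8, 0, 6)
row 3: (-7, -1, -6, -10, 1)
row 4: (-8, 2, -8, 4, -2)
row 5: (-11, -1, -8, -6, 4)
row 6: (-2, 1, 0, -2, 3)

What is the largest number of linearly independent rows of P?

4

Row reduce to echelon form.
R2 ← R2 − R1: [0, -1, 2, -10, 4]
R3 ← R3 + (7/6)·R1: [0, -9/2, 1, 5/3, 10/3]
R4 ← R4 + (4/3)·R1: [0, -2, 0, 52/3, 2/3]
R5 ← R5 + (11/6)·R1: [0, -13/2, 3, 37/3, 23/3]
R6 ← R6 + (1/3)·R1: [0, 0, 2, 4/3, 11/3]
R3 ← R3 − (9/2)·R2: [0, 0, -8, 140/3, -44/3]
R4 ← R4 − (2)·R2: [0, 0, -4, 112/3, -22/3]
R5 ← R5 − (13/2)·R2: [0, 0, -10, 232/3, -55/3]
R4 ← R4 − (1/2)·R3: [0, 0, 0, 14, 0]
R5 ← R5 − (5/4)·R3: [0, 0, 0, 19, 0]
R6 ← R6 + (1/4)·R3: [0, 0, 0, 13, 0]
R5 ← R5 − (19/14)·R4: [0, 0, 0, 0, 0]
R6 ← R6 − (13/14)·R4: [0, 0, 0, 0, 0]
Echelon form has 4 nonzero rows, so rank(P) = 4.
The rank gives the maximum number of linearly independent rows: 4.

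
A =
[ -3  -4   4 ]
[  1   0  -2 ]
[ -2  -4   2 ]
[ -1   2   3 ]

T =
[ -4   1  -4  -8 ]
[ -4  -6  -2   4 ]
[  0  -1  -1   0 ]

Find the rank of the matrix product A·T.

2

First compute AT:
[[ 28,  17,  16,   8],
 [ -4,   3,  -2,  -8],
 [ 24,  20,  14,   0],
 [ -4, -16,  -3,  16]]
Now row reduce the product.
R2 ← R2 + (1/7)·R1: [0, 38/7, 2/7, -48/7]
R3 ← R3 − (6/7)·R1: [0, 38/7, 2/7, -48/7]
R4 ← R4 + (1/7)·R1: [0, -95/7, -5/7, 120/7]
R3 ← R3 − R2: [0, 0, 0, 0]
R4 ← R4 + (5/2)·R2: [0, 0, 0, 0]
2 nonzero rows, so rank(AT) = 2.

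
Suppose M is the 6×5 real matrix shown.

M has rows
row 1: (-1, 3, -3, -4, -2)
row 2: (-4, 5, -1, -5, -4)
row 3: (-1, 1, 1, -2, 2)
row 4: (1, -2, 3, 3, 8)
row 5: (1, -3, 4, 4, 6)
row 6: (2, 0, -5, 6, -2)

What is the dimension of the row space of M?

4

Row reduce to echelon form.
R2 ← R2 − (4)·R1: [0, -7, 11, 11, 4]
R3 ← R3 − R1: [0, -2, 4, 2, 4]
R4 ← R4 + R1: [0, 1, 0, -1, 6]
R5 ← R5 + R1: [0, 0, 1, 0, 4]
R6 ← R6 + (2)·R1: [0, 6, -11, -2, -6]
R3 ← R3 − (2/7)·R2: [0, 0, 6/7, -8/7, 20/7]
R4 ← R4 + (1/7)·R2: [0, 0, 11/7, 4/7, 46/7]
R6 ← R6 + (6/7)·R2: [0, 0, -11/7, 52/7, -18/7]
R4 ← R4 − (11/6)·R3: [0, 0, 0, 8/3, 4/3]
R5 ← R5 − (7/6)·R3: [0, 0, 0, 4/3, 2/3]
R6 ← R6 + (11/6)·R3: [0, 0, 0, 16/3, 8/3]
R5 ← R5 − (1/2)·R4: [0, 0, 0, 0, 0]
R6 ← R6 − (2)·R4: [0, 0, 0, 0, 0]
Echelon form has 4 nonzero rows, so rank(M) = 4.
The row space has dimension equal to the rank: 4.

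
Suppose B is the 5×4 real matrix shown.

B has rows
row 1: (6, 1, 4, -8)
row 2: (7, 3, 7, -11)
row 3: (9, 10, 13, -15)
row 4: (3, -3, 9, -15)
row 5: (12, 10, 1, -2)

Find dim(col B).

3

Row reduce to echelon form.
R2 ← R2 − (7/6)·R1: [0, 11/6, 7/3, -5/3]
R3 ← R3 − (3/2)·R1: [0, 17/2, 7, -3]
R4 ← R4 − (1/2)·R1: [0, -7/2, 7, -11]
R5 ← R5 − (2)·R1: [0, 8, -7, 14]
R3 ← R3 − (51/11)·R2: [0, 0, -42/11, 52/11]
R4 ← R4 + (21/11)·R2: [0, 0, 126/11, -156/11]
R5 ← R5 − (48/11)·R2: [0, 0, -189/11, 234/11]
R4 ← R4 + (3)·R3: [0, 0, 0, 0]
R5 ← R5 − (9/2)·R3: [0, 0, 0, 0]
Echelon form has 3 nonzero rows, so rank(B) = 3.
The column space has dimension equal to the rank: 3.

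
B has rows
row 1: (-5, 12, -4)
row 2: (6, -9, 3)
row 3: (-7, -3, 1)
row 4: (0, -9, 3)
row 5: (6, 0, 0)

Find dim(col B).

2

Row reduce to echelon form.
R2 ← R2 + (6/5)·R1: [0, 27/5, -9/5]
R3 ← R3 − (7/5)·R1: [0, -99/5, 33/5]
R5 ← R5 + (6/5)·R1: [0, 72/5, -24/5]
R3 ← R3 + (11/3)·R2: [0, 0, 0]
R4 ← R4 + (5/3)·R2: [0, 0, 0]
R5 ← R5 − (8/3)·R2: [0, 0, 0]
Echelon form has 2 nonzero rows, so rank(B) = 2.
The column space has dimension equal to the rank: 2.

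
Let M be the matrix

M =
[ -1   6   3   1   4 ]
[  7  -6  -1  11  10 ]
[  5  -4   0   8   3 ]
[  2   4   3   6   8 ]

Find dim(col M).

Row reduce to echelon form.
R2 ← R2 + (7)·R1: [0, 36, 20, 18, 38]
R3 ← R3 + (5)·R1: [0, 26, 15, 13, 23]
R4 ← R4 + (2)·R1: [0, 16, 9, 8, 16]
R3 ← R3 − (13/18)·R2: [0, 0, 5/9, 0, -40/9]
R4 ← R4 − (4/9)·R2: [0, 0, 1/9, 0, -8/9]
R4 ← R4 − (1/5)·R3: [0, 0, 0, 0, 0]
Echelon form has 3 nonzero rows, so rank(M) = 3.
The column space has dimension equal to the rank: 3.

3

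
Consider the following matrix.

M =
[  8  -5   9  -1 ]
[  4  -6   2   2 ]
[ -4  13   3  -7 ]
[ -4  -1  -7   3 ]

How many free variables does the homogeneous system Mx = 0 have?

2

Row reduce to echelon form.
R2 ← R2 − (1/2)·R1: [0, -7/2, -5/2, 5/2]
R3 ← R3 + (1/2)·R1: [0, 21/2, 15/2, -15/2]
R4 ← R4 + (1/2)·R1: [0, -7/2, -5/2, 5/2]
R3 ← R3 + (3)·R2: [0, 0, 0, 0]
R4 ← R4 − R2: [0, 0, 0, 0]
2 nonzero rows, so rank(M) = 2.
M has 4 columns; by rank–nullity, nullity = 4 − 2 = 2.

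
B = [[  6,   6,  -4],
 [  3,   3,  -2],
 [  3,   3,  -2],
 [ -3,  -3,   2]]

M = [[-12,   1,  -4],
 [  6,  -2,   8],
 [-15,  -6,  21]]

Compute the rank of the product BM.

1

First compute BM:
[[ 24,  18, -60],
 [ 12,   9, -30],
 [ 12,   9, -30],
 [-12,  -9,  30]]
Now row reduce the product.
R2 ← R2 − (1/2)·R1: [0, 0, 0]
R3 ← R3 − (1/2)·R1: [0, 0, 0]
R4 ← R4 + (1/2)·R1: [0, 0, 0]
1 nonzero row, so rank(BM) = 1.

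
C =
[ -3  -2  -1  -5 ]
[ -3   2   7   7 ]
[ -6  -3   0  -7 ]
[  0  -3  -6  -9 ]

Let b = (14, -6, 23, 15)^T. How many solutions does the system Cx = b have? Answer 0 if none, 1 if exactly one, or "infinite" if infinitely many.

Row reduce the augmented matrix [C | b].
R2 ← R2 − R1: [0, 4, 8, 12, -20]
R3 ← R3 − (2)·R1: [0, 1, 2, 3, -5]
R3 ← R3 − (1/4)·R2: [0, 0, 0, 0, 0]
R4 ← R4 + (3/4)·R2: [0, 0, 0, 0, 0]
The echelon form has 2 nonzero rows, and every pivot lies in the first 4 columns, so rank(C) = rank([C|b]) = 2.
The system is consistent.
rank = 2 < 4 unknowns, so there are infinitely many solutions.

infinite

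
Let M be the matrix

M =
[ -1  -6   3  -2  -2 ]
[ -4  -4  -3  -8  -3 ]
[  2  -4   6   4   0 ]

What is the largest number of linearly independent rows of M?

2

Row reduce to echelon form.
R2 ← R2 − (4)·R1: [0, 20, -15, 0, 5]
R3 ← R3 + (2)·R1: [0, -16, 12, 0, -4]
R3 ← R3 + (4/5)·R2: [0, 0, 0, 0, 0]
Echelon form has 2 nonzero rows, so rank(M) = 2.
The rank gives the maximum number of linearly independent rows: 2.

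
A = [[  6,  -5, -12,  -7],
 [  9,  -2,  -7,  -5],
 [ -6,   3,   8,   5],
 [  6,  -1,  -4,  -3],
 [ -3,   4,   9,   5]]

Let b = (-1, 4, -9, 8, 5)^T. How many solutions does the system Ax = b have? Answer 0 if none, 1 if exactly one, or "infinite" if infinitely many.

0

Row reduce the augmented matrix [A | b].
R2 ← R2 − (3/2)·R1: [0, 11/2, 11, 11/2, 11/2]
R3 ← R3 + R1: [0, -2, -4, -2, -10]
R4 ← R4 − R1: [0, 4, 8, 4, 9]
R5 ← R5 + (1/2)·R1: [0, 3/2, 3, 3/2, 9/2]
R3 ← R3 + (4/11)·R2: [0, 0, 0, 0, -8]
R4 ← R4 − (8/11)·R2: [0, 0, 0, 0, 5]
R5 ← R5 − (3/11)·R2: [0, 0, 0, 0, 3]
R4 ← R4 + (5/8)·R3: [0, 0, 0, 0, 0]
R5 ← R5 + (3/8)·R3: [0, 0, 0, 0, 0]
The echelon form has 3 nonzero rows; the last pivot sits in the augmented column, so rank(A) = 2 but rank([A|b]) = 3.
Since the ranks differ, the system is inconsistent.
It has no solutions.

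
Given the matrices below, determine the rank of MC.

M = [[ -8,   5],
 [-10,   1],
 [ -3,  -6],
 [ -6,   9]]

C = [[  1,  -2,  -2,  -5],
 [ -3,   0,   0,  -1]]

2

First compute MC:
[[-23,  16,  16,  35],
 [-13,  20,  20,  49],
 [ 15,   6,   6,  21],
 [-33,  12,  12,  21]]
Now row reduce the product.
R2 ← R2 − (13/23)·R1: [0, 252/23, 252/23, 672/23]
R3 ← R3 + (15/23)·R1: [0, 378/23, 378/23, 1008/23]
R4 ← R4 − (33/23)·R1: [0, -252/23, -252/23, -672/23]
R3 ← R3 − (3/2)·R2: [0, 0, 0, 0]
R4 ← R4 + R2: [0, 0, 0, 0]
2 nonzero rows, so rank(MC) = 2.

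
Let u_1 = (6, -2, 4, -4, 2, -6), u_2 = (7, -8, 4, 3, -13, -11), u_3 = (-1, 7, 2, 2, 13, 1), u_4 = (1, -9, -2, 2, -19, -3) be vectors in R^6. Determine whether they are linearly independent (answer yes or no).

Form the matrix with these vectors as rows and row reduce.
R2 ← R2 − (7/6)·R1: [0, -17/3, -2/3, 23/3, -46/3, -4]
R3 ← R3 + (1/6)·R1: [0, 20/3, 8/3, 4/3, 40/3, 0]
R4 ← R4 − (1/6)·R1: [0, -26/3, -8/3, 8/3, -58/3, -2]
R3 ← R3 + (20/17)·R2: [0, 0, 32/17, 176/17, -80/17, -80/17]
R4 ← R4 − (26/17)·R2: [0, 0, -28/17, -154/17, 70/17, 70/17]
R4 ← R4 + (7/8)·R3: [0, 0, 0, 0, 0, 0]
3 nonzero rows, so the 4 vectors span a space of dimension 3.
Since 3 < 4, the vectors are linearly dependent.

no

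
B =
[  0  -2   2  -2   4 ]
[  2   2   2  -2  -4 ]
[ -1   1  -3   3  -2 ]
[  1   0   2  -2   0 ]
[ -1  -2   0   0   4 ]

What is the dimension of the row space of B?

2

Row reduce to echelon form.
Swap R1 ↔ R2
R3 ← R3 + (1/2)·R1: [0, 2, -2, 2, -4]
R4 ← R4 − (1/2)·R1: [0, -1, 1, -1, 2]
R5 ← R5 + (1/2)·R1: [0, -1, 1, -1, 2]
R3 ← R3 + R2: [0, 0, 0, 0, 0]
R4 ← R4 − (1/2)·R2: [0, 0, 0, 0, 0]
R5 ← R5 − (1/2)·R2: [0, 0, 0, 0, 0]
Echelon form has 2 nonzero rows, so rank(B) = 2.
The row space has dimension equal to the rank: 2.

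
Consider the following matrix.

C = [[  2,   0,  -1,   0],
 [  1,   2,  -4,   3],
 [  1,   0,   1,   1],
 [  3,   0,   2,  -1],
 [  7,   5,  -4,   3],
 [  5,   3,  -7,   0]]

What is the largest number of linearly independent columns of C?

4

Row reduce to echelon form.
R2 ← R2 − (1/2)·R1: [0, 2, -7/2, 3]
R3 ← R3 − (1/2)·R1: [0, 0, 3/2, 1]
R4 ← R4 − (3/2)·R1: [0, 0, 7/2, -1]
R5 ← R5 − (7/2)·R1: [0, 5, -1/2, 3]
R6 ← R6 − (5/2)·R1: [0, 3, -9/2, 0]
R5 ← R5 − (5/2)·R2: [0, 0, 33/4, -9/2]
R6 ← R6 − (3/2)·R2: [0, 0, 3/4, -9/2]
R4 ← R4 − (7/3)·R3: [0, 0, 0, -10/3]
R5 ← R5 − (11/2)·R3: [0, 0, 0, -10]
R6 ← R6 − (1/2)·R3: [0, 0, 0, -5]
R5 ← R5 − (3)·R4: [0, 0, 0, 0]
R6 ← R6 − (3/2)·R4: [0, 0, 0, 0]
Echelon form has 4 nonzero rows, so rank(C) = 4.
The rank gives the maximum number of linearly independent columns: 4.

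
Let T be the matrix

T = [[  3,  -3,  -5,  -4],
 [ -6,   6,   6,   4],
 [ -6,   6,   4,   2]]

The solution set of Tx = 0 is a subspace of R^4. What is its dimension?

Row reduce to echelon form.
R2 ← R2 + (2)·R1: [0, 0, -4, -4]
R3 ← R3 + (2)·R1: [0, 0, -6, -6]
R3 ← R3 − (3/2)·R2: [0, 0, 0, 0]
2 nonzero rows, so rank(T) = 2.
T has 4 columns; by rank–nullity, nullity = 4 − 2 = 2.

2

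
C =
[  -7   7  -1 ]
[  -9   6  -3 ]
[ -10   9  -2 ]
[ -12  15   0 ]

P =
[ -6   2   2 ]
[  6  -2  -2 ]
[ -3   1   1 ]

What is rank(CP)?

1

First compute CP:
[[ 87, -29, -29],
 [ 99, -33, -33],
 [120, -40, -40],
 [162, -54, -54]]
Now row reduce the product.
R2 ← R2 − (33/29)·R1: [0, 0, 0]
R3 ← R3 − (40/29)·R1: [0, 0, 0]
R4 ← R4 − (54/29)·R1: [0, 0, 0]
1 nonzero row, so rank(CP) = 1.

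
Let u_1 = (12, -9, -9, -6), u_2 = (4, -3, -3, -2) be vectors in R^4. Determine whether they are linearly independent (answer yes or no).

Form the matrix with these vectors as rows and row reduce.
R2 ← R2 − (1/3)·R1: [0, 0, 0, 0]
1 nonzero row, so the 2 vectors span a space of dimension 1.
Since 1 < 2, the vectors are linearly dependent.

no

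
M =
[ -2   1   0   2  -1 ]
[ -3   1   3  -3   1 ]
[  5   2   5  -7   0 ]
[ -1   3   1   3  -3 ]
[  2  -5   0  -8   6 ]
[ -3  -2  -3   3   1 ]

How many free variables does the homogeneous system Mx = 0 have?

2

Row reduce to echelon form.
R2 ← R2 − (3/2)·R1: [0, -1/2, 3, -6, 5/2]
R3 ← R3 + (5/2)·R1: [0, 9/2, 5, -2, -5/2]
R4 ← R4 − (1/2)·R1: [0, 5/2, 1, 2, -5/2]
R5 ← R5 + R1: [0, -4, 0, -6, 5]
R6 ← R6 − (3/2)·R1: [0, -7/2, -3, 0, 5/2]
R3 ← R3 + (9)·R2: [0, 0, 32, -56, 20]
R4 ← R4 + (5)·R2: [0, 0, 16, -28, 10]
R5 ← R5 − (8)·R2: [0, 0, -24, 42, -15]
R6 ← R6 − (7)·R2: [0, 0, -24, 42, -15]
R4 ← R4 − (1/2)·R3: [0, 0, 0, 0, 0]
R5 ← R5 + (3/4)·R3: [0, 0, 0, 0, 0]
R6 ← R6 + (3/4)·R3: [0, 0, 0, 0, 0]
3 nonzero rows, so rank(M) = 3.
M has 5 columns; by rank–nullity, nullity = 5 − 3 = 2.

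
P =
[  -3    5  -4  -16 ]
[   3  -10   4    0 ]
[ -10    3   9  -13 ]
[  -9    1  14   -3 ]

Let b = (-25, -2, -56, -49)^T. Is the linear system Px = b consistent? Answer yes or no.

Row reduce the augmented matrix [P | b].
R2 ← R2 + R1: [0, -5, 0, -16, -27]
R3 ← R3 − (10/3)·R1: [0, -41/3, 67/3, 121/3, 82/3]
R4 ← R4 − (3)·R1: [0, -14, 26, 45, 26]
R3 ← R3 − (41/15)·R2: [0, 0, 67/3, 1261/15, 1517/15]
R4 ← R4 − (14/5)·R2: [0, 0, 26, 449/5, 508/5]
R4 ← R4 − (78/67)·R3: [0, 0, 0, -2703/335, -5406/335]
The echelon form has 4 nonzero rows, and every pivot lies in the first 4 columns, so rank(P) = rank([P|b]) = 4.
The system is consistent.

yes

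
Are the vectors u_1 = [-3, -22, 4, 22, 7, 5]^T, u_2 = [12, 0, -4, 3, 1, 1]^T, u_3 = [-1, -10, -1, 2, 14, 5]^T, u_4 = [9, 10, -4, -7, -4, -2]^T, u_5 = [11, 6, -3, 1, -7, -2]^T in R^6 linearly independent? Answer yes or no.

Form the matrix with these vectors as rows and row reduce.
R2 ← R2 + (4)·R1: [0, -88, 12, 91, 29, 21]
R3 ← R3 − (1/3)·R1: [0, -8/3, -7/3, -16/3, 35/3, 10/3]
R4 ← R4 + (3)·R1: [0, -56, 8, 59, 17, 13]
R5 ← R5 + (11/3)·R1: [0, -224/3, 35/3, 245/3, 56/3, 49/3]
R3 ← R3 − (1/33)·R2: [0, 0, -89/33, -89/11, 356/33, 89/33]
R4 ← R4 − (7/11)·R2: [0, 0, 4/11, 12/11, -16/11, -4/11]
R5 ← R5 − (28/33)·R2: [0, 0, 49/33, 49/11, -196/33, -49/33]
R4 ← R4 + (12/89)·R3: [0, 0, 0, 0, 0, 0]
R5 ← R5 + (49/89)·R3: [0, 0, 0, 0, 0, 0]
3 nonzero rows, so the 5 vectors span a space of dimension 3.
Since 3 < 5, the vectors are linearly dependent.

no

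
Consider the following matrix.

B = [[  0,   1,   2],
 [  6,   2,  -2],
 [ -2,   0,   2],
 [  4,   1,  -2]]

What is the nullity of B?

Row reduce to echelon form.
Swap R1 ↔ R2
R3 ← R3 + (1/3)·R1: [0, 2/3, 4/3]
R4 ← R4 − (2/3)·R1: [0, -1/3, -2/3]
R3 ← R3 − (2/3)·R2: [0, 0, 0]
R4 ← R4 + (1/3)·R2: [0, 0, 0]
2 nonzero rows, so rank(B) = 2.
B has 3 columns; by rank–nullity, nullity = 3 − 2 = 1.

1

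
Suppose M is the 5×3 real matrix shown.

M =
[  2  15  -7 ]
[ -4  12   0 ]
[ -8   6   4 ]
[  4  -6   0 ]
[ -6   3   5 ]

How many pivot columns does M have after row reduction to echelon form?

3

Row reduce to echelon form.
R2 ← R2 + (2)·R1: [0, 42, -14]
R3 ← R3 + (4)·R1: [0, 66, -24]
R4 ← R4 − (2)·R1: [0, -36, 14]
R5 ← R5 + (3)·R1: [0, 48, -16]
R3 ← R3 − (11/7)·R2: [0, 0, -2]
R4 ← R4 + (6/7)·R2: [0, 0, 2]
R5 ← R5 − (8/7)·R2: [0, 0, 0]
R4 ← R4 + R3: [0, 0, 0]
Echelon form has 3 nonzero rows, so rank(M) = 3.
Each nonzero row contributes one pivot column: 3 pivot columns.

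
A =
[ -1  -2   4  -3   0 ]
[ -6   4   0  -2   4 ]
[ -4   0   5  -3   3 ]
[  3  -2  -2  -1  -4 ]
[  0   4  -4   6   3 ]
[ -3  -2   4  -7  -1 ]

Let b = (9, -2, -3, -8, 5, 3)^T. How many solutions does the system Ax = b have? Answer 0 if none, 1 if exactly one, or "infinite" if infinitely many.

0

Row reduce the augmented matrix [A | b].
R2 ← R2 − (6)·R1: [0, 16, -24, 16, 4, -56]
R3 ← R3 − (4)·R1: [0, 8, -11, 9, 3, -39]
R4 ← R4 + (3)·R1: [0, -8, 10, -10, -4, 19]
R6 ← R6 − (3)·R1: [0, 4, -8, 2, -1, -24]
R3 ← R3 − (1/2)·R2: [0, 0, 1, 1, 1, -11]
R4 ← R4 + (1/2)·R2: [0, 0, -2, -2, -2, -9]
R5 ← R5 − (1/4)·R2: [0, 0, 2, 2, 2, 19]
R6 ← R6 − (1/4)·R2: [0, 0, -2, -2, -2, -10]
R4 ← R4 + (2)·R3: [0, 0, 0, 0, 0, -31]
R5 ← R5 − (2)·R3: [0, 0, 0, 0, 0, 41]
R6 ← R6 + (2)·R3: [0, 0, 0, 0, 0, -32]
R5 ← R5 + (41/31)·R4: [0, 0, 0, 0, 0, 0]
R6 ← R6 − (32/31)·R4: [0, 0, 0, 0, 0, 0]
The echelon form has 4 nonzero rows; the last pivot sits in the augmented column, so rank(A) = 3 but rank([A|b]) = 4.
Since the ranks differ, the system is inconsistent.
It has no solutions.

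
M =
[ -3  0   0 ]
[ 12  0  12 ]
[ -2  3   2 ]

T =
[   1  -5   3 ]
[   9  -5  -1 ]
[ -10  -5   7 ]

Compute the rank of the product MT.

3

First compute MT:
[[ -3,  15,  -9],
 [-108, -120, 120],
 [  5, -15,   5]]
Now row reduce the product.
R2 ← R2 − (36)·R1: [0, -660, 444]
R3 ← R3 + (5/3)·R1: [0, 10, -10]
R3 ← R3 + (1/66)·R2: [0, 0, -36/11]
3 nonzero rows, so rank(MT) = 3.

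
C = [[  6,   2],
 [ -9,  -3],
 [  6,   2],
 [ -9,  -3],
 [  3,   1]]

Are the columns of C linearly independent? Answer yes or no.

no

Row reduce C to echelon form.
R2 ← R2 + (3/2)·R1: [0, 0]
R3 ← R3 − R1: [0, 0]
R4 ← R4 + (3/2)·R1: [0, 0]
R5 ← R5 − (1/2)·R1: [0, 0]
1 pivot among 2 columns.
Only 1 < 2 pivot columns, so the columns are linearly dependent.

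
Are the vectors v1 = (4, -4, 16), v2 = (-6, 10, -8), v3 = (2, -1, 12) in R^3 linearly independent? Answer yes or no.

no

Form the matrix with these vectors as rows and row reduce.
R2 ← R2 + (3/2)·R1: [0, 4, 16]
R3 ← R3 − (1/2)·R1: [0, 1, 4]
R3 ← R3 − (1/4)·R2: [0, 0, 0]
2 nonzero rows, so the 3 vectors span a space of dimension 2.
Since 2 < 3, the vectors are linearly dependent.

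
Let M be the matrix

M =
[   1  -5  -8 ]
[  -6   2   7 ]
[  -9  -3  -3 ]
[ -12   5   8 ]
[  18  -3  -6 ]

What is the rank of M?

Row reduce to echelon form.
R2 ← R2 + (6)·R1: [0, -28, -41]
R3 ← R3 + (9)·R1: [0, -48, -75]
R4 ← R4 + (12)·R1: [0, -55, -88]
R5 ← R5 − (18)·R1: [0, 87, 138]
R3 ← R3 − (12/7)·R2: [0, 0, -33/7]
R4 ← R4 − (55/28)·R2: [0, 0, -209/28]
R5 ← R5 + (87/28)·R2: [0, 0, 297/28]
R4 ← R4 − (19/12)·R3: [0, 0, 0]
R5 ← R5 + (9/4)·R3: [0, 0, 0]
Echelon form has 3 nonzero rows, so rank(M) = 3.

3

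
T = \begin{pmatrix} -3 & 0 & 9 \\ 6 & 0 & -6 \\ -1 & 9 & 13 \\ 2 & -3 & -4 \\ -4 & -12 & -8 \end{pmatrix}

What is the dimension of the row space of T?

3

Row reduce to echelon form.
R2 ← R2 + (2)·R1: [0, 0, 12]
R3 ← R3 − (1/3)·R1: [0, 9, 10]
R4 ← R4 + (2/3)·R1: [0, -3, 2]
R5 ← R5 − (4/3)·R1: [0, -12, -20]
Swap R2 ↔ R3
R4 ← R4 + (1/3)·R2: [0, 0, 16/3]
R5 ← R5 + (4/3)·R2: [0, 0, -20/3]
R4 ← R4 − (4/9)·R3: [0, 0, 0]
R5 ← R5 + (5/9)·R3: [0, 0, 0]
Echelon form has 3 nonzero rows, so rank(T) = 3.
The row space has dimension equal to the rank: 3.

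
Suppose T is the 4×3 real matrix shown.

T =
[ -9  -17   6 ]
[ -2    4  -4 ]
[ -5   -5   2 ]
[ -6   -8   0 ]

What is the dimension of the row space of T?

3

Row reduce to echelon form.
R2 ← R2 − (2/9)·R1: [0, 70/9, -16/3]
R3 ← R3 − (5/9)·R1: [0, 40/9, -4/3]
R4 ← R4 − (2/3)·R1: [0, 10/3, -4]
R3 ← R3 − (4/7)·R2: [0, 0, 12/7]
R4 ← R4 − (3/7)·R2: [0, 0, -12/7]
R4 ← R4 + R3: [0, 0, 0]
Echelon form has 3 nonzero rows, so rank(T) = 3.
The row space has dimension equal to the rank: 3.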